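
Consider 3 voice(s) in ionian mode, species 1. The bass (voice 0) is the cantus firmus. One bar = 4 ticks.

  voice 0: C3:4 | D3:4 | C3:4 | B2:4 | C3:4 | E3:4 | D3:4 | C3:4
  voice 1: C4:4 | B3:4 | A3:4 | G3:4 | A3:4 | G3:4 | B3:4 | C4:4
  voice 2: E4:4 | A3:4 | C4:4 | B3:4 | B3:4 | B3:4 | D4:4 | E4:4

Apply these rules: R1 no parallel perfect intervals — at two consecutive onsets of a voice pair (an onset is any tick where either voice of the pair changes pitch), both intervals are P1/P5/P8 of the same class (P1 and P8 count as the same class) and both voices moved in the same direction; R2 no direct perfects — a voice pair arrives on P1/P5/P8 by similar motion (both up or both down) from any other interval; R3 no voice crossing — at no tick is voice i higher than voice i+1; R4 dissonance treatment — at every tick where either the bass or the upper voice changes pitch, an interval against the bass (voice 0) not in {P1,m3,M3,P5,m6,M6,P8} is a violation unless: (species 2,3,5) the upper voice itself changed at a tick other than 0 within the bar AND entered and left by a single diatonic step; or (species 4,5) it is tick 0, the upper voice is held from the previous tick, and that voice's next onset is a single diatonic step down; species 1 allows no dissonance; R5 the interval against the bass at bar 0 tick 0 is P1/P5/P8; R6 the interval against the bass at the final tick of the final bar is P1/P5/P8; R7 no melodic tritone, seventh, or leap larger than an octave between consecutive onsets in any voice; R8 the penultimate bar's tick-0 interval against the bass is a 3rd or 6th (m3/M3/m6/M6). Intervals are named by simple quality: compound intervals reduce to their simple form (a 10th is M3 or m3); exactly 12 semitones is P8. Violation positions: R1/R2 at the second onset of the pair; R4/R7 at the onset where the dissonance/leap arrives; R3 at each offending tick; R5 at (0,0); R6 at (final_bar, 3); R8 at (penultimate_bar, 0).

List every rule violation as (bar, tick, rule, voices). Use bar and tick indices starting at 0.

(0, 0, R5, (0, 2))
(1, 0, R3, (1, 2))
(1, 1, R3, (1, 2))
(1, 2, R3, (1, 2))
(1, 3, R3, (1, 2))
(3, 0, R1, (0, 2))
(4, 0, R4, (0, 2))
(6, 0, R8, (0, 2))
(7, 3, R6, (0, 2))

bar 0: v0=C3 v1=C4 v2=E4 downbeat M3
bar 1: v0=D3 v1=B3 v2=A3 downbeat P5
bar 2: v0=C3 v1=A3 v2=C4 downbeat P8
bar 3: v0=B2 v1=G3 v2=B3 downbeat P8
bar 4: v0=C3 v1=A3 v2=B3 downbeat M7
bar 5: v0=E3 v1=G3 v2=B3 downbeat P5
bar 6: v0=D3 v1=B3 v2=D4 downbeat P8
bar 7: v0=C3 v1=C4 v2=E4 downbeat M3
  -> R5 @ bar 0 tick 0 v(0, 2): opens on M3
  -> R3 @ bar 1 tick 0 v(1, 2): B3 above A3
  -> R3 @ bar 1 tick 1 v(1, 2): B3 above A3
  -> R3 @ bar 1 tick 2 v(1, 2): B3 above A3
  -> R3 @ bar 1 tick 3 v(1, 2): B3 above A3
  -> R1 @ bar 3 tick 0 v(0, 2): C3/C4 P8 -> B2/B3 P8 similar
  -> R4 @ bar 4 tick 0 v(0, 2): C3/B3 M7 untreated
  -> R8 @ bar 6 tick 0 v(0, 2): penult P8 not 3rd/6th
  -> R6 @ bar 7 tick 3 v(0, 2): closes on M3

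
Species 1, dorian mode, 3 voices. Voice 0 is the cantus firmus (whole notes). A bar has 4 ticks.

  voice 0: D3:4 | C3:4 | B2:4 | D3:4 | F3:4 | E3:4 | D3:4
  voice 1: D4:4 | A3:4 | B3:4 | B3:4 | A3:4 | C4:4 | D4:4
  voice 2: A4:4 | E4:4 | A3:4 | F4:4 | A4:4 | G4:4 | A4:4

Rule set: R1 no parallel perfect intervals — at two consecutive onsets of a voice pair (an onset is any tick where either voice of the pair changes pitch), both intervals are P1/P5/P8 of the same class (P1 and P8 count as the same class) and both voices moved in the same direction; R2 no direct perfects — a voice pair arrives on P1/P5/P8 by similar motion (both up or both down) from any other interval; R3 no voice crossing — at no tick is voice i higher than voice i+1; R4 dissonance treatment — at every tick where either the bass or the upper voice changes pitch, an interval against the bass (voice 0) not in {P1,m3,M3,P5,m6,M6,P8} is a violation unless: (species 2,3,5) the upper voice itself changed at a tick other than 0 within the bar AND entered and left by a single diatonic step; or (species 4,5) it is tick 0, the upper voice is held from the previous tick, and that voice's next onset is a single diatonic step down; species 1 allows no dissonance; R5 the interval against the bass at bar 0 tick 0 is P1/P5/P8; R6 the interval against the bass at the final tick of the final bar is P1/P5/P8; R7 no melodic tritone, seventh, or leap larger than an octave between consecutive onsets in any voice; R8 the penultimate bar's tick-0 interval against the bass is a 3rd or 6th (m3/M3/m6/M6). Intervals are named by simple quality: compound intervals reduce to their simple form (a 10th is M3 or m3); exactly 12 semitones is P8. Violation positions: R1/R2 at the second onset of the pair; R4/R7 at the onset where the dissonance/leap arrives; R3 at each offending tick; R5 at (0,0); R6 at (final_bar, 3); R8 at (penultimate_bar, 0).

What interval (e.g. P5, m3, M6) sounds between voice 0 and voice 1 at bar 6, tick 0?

P8

voice 0=D3 voice 1=D4 -> P8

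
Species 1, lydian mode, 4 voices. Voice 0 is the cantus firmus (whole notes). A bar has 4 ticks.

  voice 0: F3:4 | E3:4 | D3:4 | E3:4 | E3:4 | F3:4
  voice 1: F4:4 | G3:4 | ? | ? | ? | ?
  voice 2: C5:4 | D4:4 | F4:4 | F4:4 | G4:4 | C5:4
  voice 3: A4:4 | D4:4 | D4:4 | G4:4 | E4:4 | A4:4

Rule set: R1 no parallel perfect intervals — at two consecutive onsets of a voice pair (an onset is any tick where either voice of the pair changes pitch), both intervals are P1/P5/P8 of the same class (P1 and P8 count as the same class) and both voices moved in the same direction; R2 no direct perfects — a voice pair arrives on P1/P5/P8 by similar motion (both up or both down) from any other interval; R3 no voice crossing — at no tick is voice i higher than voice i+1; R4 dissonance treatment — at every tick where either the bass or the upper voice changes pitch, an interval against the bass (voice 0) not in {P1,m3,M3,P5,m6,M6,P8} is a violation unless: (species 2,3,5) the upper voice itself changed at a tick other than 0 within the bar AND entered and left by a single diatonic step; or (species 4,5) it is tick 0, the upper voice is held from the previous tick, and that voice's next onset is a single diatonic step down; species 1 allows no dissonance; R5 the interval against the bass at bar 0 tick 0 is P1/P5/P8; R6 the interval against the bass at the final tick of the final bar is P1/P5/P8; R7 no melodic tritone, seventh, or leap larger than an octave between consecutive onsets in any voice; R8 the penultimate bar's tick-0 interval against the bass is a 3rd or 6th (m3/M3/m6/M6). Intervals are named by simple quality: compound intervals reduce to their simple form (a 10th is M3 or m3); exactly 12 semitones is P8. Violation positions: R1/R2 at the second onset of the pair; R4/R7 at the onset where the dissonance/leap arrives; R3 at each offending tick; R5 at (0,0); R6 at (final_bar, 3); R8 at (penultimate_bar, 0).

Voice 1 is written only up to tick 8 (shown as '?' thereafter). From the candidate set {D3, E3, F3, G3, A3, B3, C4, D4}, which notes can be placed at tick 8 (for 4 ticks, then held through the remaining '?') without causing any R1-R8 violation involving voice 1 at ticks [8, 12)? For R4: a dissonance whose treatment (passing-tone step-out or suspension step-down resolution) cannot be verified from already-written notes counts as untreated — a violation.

D3: violates R2
E3: violates R4
F3: legal
G3: violates R4
A3: legal
B3: legal
C4: violates R4
D4: legal

{A3, B3, D4, F3}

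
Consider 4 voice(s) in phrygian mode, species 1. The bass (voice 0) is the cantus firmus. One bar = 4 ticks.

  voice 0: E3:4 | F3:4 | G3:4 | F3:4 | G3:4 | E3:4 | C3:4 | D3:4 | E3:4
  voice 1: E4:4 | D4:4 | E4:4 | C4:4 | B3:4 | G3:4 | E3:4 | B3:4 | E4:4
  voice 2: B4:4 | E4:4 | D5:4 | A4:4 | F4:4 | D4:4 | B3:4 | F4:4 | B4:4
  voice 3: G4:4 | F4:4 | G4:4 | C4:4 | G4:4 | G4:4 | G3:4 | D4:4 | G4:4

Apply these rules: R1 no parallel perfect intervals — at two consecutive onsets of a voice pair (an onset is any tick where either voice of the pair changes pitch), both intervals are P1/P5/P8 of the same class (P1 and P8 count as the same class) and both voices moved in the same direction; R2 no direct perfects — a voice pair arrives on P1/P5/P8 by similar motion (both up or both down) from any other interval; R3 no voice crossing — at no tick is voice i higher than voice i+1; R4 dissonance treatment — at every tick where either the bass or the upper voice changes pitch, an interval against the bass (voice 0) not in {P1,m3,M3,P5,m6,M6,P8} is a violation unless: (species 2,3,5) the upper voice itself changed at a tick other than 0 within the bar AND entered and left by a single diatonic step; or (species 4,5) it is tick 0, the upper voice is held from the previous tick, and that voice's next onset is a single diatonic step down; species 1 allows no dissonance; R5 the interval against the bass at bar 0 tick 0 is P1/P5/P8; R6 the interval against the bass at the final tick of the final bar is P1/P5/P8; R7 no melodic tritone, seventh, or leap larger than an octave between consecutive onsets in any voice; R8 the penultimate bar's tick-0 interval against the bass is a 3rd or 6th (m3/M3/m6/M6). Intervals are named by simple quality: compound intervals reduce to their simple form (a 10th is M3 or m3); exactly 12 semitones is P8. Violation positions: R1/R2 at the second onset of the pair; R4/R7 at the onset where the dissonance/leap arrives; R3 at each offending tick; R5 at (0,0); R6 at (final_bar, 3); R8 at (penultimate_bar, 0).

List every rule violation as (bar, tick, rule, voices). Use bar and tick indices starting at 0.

(0, 0, R3, (2, 3))
(0, 0, R5, (0, 3))
(0, 1, R3, (2, 3))
(0, 2, R3, (2, 3))
(0, 3, R3, (2, 3))
(1, 0, R4, (0, 2))
(2, 0, R1, (0, 3))
(2, 0, R2, (0, 2))
(2, 0, R2, (2, 3))
(2, 0, R3, (2, 3))
(2, 0, R7, (2,))
(2, 1, R3, (2, 3))
(2, 2, R3, (2, 3))
(2, 3, R3, (2, 3))
(3, 0, R2, (0, 1))
(3, 0, R2, (0, 3))
(3, 0, R2, (1, 3))
(3, 0, R3, (2, 3))
(3, 1, R3, (2, 3))
(3, 2, R3, (2, 3))
(3, 3, R3, (2, 3))
(4, 0, R2, (0, 3))
(4, 0, R4, (0, 2))
(5, 0, R2, (1, 2))
(5, 0, R4, (0, 2))
(6, 0, R1, (1, 2))
(6, 0, R2, (0, 3))
(6, 0, R3, (2, 3))
(6, 0, R4, (0, 2))
(6, 1, R3, (2, 3))
(6, 2, R3, (2, 3))
(6, 3, R3, (2, 3))
(7, 0, R2, (0, 3))
(7, 0, R3, (2, 3))
(7, 0, R7, (2,))
(7, 0, R8, (0, 3))
(7, 1, R3, (2, 3))
(7, 2, R3, (2, 3))
(7, 3, R3, (2, 3))
(8, 0, R2, (0, 1))
(8, 0, R2, (0, 2))
(8, 0, R2, (1, 2))
(8, 0, R3, (2, 3))
(8, 0, R7, (2,))
(8, 1, R3, (2, 3))
(8, 2, R3, (2, 3))
(8, 3, R3, (2, 3))
(8, 3, R6, (0, 3))

bar 0: v0=E3 v1=E4 v2=B4 v3=G4 downbeat m3
bar 1: v0=F3 v1=D4 v2=E4 v3=F4 downbeat P8
bar 2: v0=G3 v1=E4 v2=D5 v3=G4 downbeat P8
bar 3: v0=F3 v1=C4 v2=A4 v3=C4 downbeat P5
bar 4: v0=G3 v1=B3 v2=F4 v3=G4 downbeat P8
bar 5: v0=E3 v1=G3 v2=D4 v3=G4 downbeat m3
bar 6: v0=C3 v1=E3 v2=B3 v3=G3 downbeat P5
bar 7: v0=D3 v1=B3 v2=F4 v3=D4 downbeat P8
bar 8: v0=E3 v1=E4 v2=B4 v3=G4 downbeat m3
  -> R3 @ bar 0 tick 0 v(2, 3): B4 above G4
  -> R5 @ bar 0 tick 0 v(0, 3): opens on m3
  -> R3 @ bar 0 tick 1 v(2, 3): B4 above G4
  -> R3 @ bar 0 tick 2 v(2, 3): B4 above G4
  -> R3 @ bar 0 tick 3 v(2, 3): B4 above G4
  -> R4 @ bar 1 tick 0 v(0, 2): F3/E4 M7 untreated
  -> R1 @ bar 2 tick 0 v(0, 3): F3/F4 P8 -> G3/G4 P8 similar
  -> R2 @ bar 2 tick 0 v(0, 2): F3/E4 M7 -> G3/D5 P5 similar
  -> R2 @ bar 2 tick 0 v(2, 3): E4/F4 m2 -> D5/G4 P5 similar
  -> R3 @ bar 2 tick 0 v(2, 3): D5 above G4
  -> R7 @ bar 2 tick 0 v(2,): E4->D5 leap 10st
  -> R3 @ bar 2 tick 1 v(2, 3): D5 above G4
  -> R3 @ bar 2 tick 2 v(2, 3): D5 above G4
  -> R3 @ bar 2 tick 3 v(2, 3): D5 above G4
  -> R2 @ bar 3 tick 0 v(0, 1): G3/E4 M6 -> F3/C4 P5 similar
  -> R2 @ bar 3 tick 0 v(0, 3): G3/G4 P8 -> F3/C4 P5 similar
  -> R2 @ bar 3 tick 0 v(1, 3): E4/G4 m3 -> C4/C4 P1 similar
  -> R3 @ bar 3 tick 0 v(2, 3): A4 above C4
  -> R3 @ bar 3 tick 1 v(2, 3): A4 above C4
  -> R3 @ bar 3 tick 2 v(2, 3): A4 above C4
  -> R3 @ bar 3 tick 3 v(2, 3): A4 above C4
  -> R2 @ bar 4 tick 0 v(0, 3): F3/C4 P5 -> G3/G4 P8 similar
  -> R4 @ bar 4 tick 0 v(0, 2): G3/F4 m7 untreated
  -> R2 @ bar 5 tick 0 v(1, 2): B3/F4 TT -> G3/D4 P5 similar
  -> R4 @ bar 5 tick 0 v(0, 2): E3/D4 m7 untreated
  -> R1 @ bar 6 tick 0 v(1, 2): G3/D4 P5 -> E3/B3 P5 similar
  -> R2 @ bar 6 tick 0 v(0, 3): E3/G4 m3 -> C3/G3 P5 similar
  -> R3 @ bar 6 tick 0 v(2, 3): B3 above G3
  -> R4 @ bar 6 tick 0 v(0, 2): C3/B3 M7 untreated
  -> R3 @ bar 6 tick 1 v(2, 3): B3 above G3
  -> R3 @ bar 6 tick 2 v(2, 3): B3 above G3
  -> R3 @ bar 6 tick 3 v(2, 3): B3 above G3
  -> R2 @ bar 7 tick 0 v(0, 3): C3/G3 P5 -> D3/D4 P8 similar
  -> R3 @ bar 7 tick 0 v(2, 3): F4 above D4
  -> R7 @ bar 7 tick 0 v(2,): B3->F4 leap 6st
  -> R8 @ bar 7 tick 0 v(0, 3): penult P8 not 3rd/6th
  -> R3 @ bar 7 tick 1 v(2, 3): F4 above D4
  -> R3 @ bar 7 tick 2 v(2, 3): F4 above D4
  -> R3 @ bar 7 tick 3 v(2, 3): F4 above D4
  -> R2 @ bar 8 tick 0 v(0, 1): D3/B3 M6 -> E3/E4 P8 similar
  -> R2 @ bar 8 tick 0 v(0, 2): D3/F4 m3 -> E3/B4 P5 similar
  -> R2 @ bar 8 tick 0 v(1, 2): B3/F4 TT -> E4/B4 P5 similar
  -> R3 @ bar 8 tick 0 v(2, 3): B4 above G4
  -> R7 @ bar 8 tick 0 v(2,): F4->B4 leap 6st
  -> R3 @ bar 8 tick 1 v(2, 3): B4 above G4
  -> R3 @ bar 8 tick 2 v(2, 3): B4 above G4
  -> R3 @ bar 8 tick 3 v(2, 3): B4 above G4
  -> R6 @ bar 8 tick 3 v(0, 3): closes on m3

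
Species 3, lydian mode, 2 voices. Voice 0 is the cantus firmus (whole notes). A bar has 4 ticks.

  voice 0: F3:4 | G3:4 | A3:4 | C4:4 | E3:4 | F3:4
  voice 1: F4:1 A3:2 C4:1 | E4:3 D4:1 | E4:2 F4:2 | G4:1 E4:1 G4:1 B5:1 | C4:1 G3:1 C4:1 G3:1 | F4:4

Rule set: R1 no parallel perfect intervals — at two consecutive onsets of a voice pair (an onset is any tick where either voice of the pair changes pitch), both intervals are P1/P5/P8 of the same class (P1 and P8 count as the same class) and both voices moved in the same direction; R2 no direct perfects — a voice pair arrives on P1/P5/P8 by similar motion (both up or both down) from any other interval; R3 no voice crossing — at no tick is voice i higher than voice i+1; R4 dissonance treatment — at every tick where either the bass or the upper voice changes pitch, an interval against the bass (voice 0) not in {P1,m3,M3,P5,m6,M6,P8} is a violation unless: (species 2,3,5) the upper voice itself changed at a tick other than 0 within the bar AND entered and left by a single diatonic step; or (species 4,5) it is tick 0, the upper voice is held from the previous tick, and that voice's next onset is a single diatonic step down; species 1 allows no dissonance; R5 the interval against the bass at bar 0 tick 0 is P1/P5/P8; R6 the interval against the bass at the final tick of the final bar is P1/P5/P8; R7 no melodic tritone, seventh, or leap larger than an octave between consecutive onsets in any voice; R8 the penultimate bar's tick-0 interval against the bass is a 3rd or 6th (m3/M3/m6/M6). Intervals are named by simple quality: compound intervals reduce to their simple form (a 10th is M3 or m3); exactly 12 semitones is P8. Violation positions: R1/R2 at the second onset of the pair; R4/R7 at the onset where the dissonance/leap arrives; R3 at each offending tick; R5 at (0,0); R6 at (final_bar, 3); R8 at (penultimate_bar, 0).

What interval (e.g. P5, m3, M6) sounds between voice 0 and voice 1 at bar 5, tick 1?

voice 0=F3 voice 1=F4 -> P8

P8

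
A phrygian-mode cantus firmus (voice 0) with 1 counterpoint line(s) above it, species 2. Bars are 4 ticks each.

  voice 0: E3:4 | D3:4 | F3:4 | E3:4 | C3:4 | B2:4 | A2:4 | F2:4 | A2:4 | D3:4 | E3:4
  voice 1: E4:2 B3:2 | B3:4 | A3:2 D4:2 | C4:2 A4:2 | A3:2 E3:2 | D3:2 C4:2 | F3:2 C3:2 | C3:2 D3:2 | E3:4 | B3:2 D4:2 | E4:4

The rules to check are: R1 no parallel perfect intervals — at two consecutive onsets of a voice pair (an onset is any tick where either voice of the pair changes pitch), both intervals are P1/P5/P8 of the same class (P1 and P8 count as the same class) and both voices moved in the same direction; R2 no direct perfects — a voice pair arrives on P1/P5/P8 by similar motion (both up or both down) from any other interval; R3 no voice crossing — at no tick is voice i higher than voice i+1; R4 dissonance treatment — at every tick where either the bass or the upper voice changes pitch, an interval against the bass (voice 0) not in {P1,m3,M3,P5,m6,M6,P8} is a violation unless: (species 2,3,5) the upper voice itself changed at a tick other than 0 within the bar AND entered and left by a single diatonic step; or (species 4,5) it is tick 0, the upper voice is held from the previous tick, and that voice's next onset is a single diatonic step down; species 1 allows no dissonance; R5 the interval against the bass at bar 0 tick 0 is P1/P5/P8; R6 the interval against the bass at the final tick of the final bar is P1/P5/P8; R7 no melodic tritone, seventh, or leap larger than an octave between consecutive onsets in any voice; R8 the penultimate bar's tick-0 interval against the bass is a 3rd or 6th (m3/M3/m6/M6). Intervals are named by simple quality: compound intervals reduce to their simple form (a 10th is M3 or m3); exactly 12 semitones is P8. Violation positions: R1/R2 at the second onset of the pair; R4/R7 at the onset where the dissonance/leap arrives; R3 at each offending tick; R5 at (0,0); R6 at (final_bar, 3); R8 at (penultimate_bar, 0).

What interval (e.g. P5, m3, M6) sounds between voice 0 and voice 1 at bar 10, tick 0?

P8

voice 0=E3 voice 1=E4 -> P8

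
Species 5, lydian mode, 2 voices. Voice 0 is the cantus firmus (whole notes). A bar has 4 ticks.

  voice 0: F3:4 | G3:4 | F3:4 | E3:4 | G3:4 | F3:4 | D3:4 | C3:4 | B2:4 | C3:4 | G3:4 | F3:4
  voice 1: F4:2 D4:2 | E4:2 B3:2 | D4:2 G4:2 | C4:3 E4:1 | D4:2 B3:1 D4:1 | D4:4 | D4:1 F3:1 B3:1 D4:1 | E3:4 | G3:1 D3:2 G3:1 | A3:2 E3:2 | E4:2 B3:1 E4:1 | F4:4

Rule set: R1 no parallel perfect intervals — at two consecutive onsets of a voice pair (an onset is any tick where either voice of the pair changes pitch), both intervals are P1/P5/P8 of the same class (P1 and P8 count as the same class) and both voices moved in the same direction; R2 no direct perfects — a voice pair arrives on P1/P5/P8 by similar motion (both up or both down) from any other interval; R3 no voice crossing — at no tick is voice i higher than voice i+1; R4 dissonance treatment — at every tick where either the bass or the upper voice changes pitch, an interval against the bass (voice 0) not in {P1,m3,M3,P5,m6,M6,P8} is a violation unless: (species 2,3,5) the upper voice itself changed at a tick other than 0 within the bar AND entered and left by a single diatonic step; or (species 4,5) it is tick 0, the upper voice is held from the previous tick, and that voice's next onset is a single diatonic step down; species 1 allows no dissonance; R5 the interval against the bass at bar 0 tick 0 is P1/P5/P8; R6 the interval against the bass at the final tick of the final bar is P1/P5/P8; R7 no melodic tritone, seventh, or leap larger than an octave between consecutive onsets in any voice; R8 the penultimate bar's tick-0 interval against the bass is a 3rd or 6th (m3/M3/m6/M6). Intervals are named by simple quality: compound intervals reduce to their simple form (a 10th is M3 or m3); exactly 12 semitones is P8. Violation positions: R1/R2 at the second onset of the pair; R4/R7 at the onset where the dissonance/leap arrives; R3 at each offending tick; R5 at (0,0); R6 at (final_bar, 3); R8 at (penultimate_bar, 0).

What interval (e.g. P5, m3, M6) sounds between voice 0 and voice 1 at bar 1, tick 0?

M6

voice 0=G3 voice 1=E4 -> M6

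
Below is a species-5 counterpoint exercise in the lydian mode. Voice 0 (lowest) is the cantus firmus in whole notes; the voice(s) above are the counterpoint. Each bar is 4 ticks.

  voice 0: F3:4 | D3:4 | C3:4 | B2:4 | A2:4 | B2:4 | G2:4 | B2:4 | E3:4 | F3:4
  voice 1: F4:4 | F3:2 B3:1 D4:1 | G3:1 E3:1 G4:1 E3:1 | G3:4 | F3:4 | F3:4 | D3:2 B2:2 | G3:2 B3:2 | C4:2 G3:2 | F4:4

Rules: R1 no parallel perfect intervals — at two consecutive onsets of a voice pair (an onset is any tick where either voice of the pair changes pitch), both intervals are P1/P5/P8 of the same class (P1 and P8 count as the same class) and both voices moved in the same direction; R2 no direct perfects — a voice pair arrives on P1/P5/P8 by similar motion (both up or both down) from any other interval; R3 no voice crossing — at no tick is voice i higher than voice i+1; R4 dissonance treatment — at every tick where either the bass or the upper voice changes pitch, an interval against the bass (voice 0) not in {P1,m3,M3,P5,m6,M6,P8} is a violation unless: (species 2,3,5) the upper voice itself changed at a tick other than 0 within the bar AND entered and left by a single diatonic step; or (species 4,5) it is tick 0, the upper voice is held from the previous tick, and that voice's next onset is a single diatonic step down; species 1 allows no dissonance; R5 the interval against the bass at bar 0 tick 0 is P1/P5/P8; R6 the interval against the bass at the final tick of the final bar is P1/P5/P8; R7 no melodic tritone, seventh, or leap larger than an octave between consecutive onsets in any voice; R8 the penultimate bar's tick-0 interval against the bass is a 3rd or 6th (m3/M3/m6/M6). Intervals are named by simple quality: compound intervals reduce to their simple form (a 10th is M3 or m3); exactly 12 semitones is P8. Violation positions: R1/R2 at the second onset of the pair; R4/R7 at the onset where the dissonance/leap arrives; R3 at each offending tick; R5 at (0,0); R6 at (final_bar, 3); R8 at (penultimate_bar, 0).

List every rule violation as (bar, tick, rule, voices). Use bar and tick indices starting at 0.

(1, 2, R7, (1,))
(2, 0, R2, (0, 1))
(2, 2, R7, (1,))
(2, 3, R7, (1,))
(5, 0, R4, (0, 1))
(6, 0, R2, (0, 1))
(9, 0, R2, (0, 1))
(9, 0, R7, (1,))

bar 0: v0=F3 v1=F4 downbeat P8
bar 1: v0=D3 v1=F3 downbeat m3
bar 2: v0=C3 v1=G3 downbeat P5
bar 3: v0=B2 v1=G3 downbeat m6
bar 4: v0=A2 v1=F3 downbeat m6
bar 5: v0=B2 v1=F3 downbeat TT
bar 6: v0=G2 v1=D3 downbeat P5
bar 7: v0=B2 v1=G3 downbeat m6
bar 8: v0=E3 v1=C4 downbeat m6
bar 9: v0=F3 v1=F4 downbeat P8
  -> R7 @ bar 1 tick 2 v(1,): F3->B3 leap 6st
  -> R2 @ bar 2 tick 0 v(0, 1): D3/D4 P8 -> C3/G3 P5 similar
  -> R7 @ bar 2 tick 2 v(1,): E3->G4 leap 15st
  -> R7 @ bar 2 tick 3 v(1,): G4->E3 leap 15st
  -> R4 @ bar 5 tick 0 v(0, 1): B2/F3 TT untreated
  -> R2 @ bar 6 tick 0 v(0, 1): B2/F3 TT -> G2/D3 P5 similar
  -> R2 @ bar 9 tick 0 v(0, 1): E3/G3 m3 -> F3/F4 P8 similar
  -> R7 @ bar 9 tick 0 v(1,): G3->F4 leap 10st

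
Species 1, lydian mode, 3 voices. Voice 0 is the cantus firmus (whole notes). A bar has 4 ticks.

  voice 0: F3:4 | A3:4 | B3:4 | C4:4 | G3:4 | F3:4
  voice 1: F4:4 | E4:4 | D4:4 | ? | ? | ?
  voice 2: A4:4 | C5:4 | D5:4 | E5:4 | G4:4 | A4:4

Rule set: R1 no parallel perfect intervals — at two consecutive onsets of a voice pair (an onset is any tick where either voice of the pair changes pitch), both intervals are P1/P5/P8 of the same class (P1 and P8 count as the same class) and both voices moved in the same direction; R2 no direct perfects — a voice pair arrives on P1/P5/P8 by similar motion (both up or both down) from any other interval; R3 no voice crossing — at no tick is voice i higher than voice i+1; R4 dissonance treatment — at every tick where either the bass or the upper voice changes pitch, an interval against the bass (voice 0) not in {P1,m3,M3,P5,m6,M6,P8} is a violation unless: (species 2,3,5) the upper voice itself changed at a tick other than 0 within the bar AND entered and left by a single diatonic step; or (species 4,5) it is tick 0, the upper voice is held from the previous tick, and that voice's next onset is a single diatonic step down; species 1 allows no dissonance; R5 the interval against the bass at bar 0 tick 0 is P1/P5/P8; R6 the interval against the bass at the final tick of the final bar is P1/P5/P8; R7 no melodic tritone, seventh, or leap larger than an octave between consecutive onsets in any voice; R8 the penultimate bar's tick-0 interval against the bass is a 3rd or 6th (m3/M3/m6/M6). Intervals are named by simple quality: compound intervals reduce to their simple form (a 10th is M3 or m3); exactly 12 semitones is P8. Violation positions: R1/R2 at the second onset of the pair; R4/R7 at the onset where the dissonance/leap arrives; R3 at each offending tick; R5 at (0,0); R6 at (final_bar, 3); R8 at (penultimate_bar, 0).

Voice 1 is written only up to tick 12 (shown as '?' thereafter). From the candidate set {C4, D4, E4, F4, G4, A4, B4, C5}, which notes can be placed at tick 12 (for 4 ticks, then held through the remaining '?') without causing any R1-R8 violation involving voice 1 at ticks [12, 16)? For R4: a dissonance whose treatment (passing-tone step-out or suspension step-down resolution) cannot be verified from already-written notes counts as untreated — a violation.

{C4}

C4: legal
D4: violates R4
E4: violates R1
F4: violates R4
G4: violates R2
A4: violates R2
B4: violates R4
C5: violates R2,R7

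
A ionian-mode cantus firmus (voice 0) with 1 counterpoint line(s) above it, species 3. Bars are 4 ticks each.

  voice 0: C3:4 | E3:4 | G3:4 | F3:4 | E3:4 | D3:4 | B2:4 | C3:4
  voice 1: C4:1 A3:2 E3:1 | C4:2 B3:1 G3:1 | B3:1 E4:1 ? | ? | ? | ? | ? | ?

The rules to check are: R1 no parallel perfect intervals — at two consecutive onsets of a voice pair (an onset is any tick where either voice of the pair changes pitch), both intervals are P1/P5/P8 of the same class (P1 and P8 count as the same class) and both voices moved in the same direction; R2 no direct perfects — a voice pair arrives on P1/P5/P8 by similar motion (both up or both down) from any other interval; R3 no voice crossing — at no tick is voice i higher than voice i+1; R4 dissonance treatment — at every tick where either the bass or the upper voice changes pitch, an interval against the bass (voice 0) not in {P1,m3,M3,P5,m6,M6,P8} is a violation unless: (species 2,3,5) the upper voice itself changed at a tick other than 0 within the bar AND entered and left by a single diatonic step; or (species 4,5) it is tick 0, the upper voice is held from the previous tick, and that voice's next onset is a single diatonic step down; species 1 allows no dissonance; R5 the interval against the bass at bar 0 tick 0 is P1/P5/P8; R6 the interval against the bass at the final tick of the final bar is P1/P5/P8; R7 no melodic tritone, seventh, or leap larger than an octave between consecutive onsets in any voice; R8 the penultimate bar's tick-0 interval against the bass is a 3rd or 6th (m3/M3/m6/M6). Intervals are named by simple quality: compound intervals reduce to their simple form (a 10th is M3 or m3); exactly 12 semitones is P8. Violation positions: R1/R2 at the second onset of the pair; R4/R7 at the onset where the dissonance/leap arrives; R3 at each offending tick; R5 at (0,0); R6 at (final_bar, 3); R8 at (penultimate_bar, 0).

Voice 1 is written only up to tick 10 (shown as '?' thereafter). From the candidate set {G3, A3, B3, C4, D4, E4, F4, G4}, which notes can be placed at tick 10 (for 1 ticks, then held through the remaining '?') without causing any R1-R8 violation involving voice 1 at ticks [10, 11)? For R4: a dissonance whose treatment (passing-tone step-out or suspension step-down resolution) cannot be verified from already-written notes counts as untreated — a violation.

G3: legal
A3: violates R4
B3: legal
C4: violates R4
D4: legal
E4: legal
F4: violates R4
G4: legal

{B3, D4, E4, G3, G4}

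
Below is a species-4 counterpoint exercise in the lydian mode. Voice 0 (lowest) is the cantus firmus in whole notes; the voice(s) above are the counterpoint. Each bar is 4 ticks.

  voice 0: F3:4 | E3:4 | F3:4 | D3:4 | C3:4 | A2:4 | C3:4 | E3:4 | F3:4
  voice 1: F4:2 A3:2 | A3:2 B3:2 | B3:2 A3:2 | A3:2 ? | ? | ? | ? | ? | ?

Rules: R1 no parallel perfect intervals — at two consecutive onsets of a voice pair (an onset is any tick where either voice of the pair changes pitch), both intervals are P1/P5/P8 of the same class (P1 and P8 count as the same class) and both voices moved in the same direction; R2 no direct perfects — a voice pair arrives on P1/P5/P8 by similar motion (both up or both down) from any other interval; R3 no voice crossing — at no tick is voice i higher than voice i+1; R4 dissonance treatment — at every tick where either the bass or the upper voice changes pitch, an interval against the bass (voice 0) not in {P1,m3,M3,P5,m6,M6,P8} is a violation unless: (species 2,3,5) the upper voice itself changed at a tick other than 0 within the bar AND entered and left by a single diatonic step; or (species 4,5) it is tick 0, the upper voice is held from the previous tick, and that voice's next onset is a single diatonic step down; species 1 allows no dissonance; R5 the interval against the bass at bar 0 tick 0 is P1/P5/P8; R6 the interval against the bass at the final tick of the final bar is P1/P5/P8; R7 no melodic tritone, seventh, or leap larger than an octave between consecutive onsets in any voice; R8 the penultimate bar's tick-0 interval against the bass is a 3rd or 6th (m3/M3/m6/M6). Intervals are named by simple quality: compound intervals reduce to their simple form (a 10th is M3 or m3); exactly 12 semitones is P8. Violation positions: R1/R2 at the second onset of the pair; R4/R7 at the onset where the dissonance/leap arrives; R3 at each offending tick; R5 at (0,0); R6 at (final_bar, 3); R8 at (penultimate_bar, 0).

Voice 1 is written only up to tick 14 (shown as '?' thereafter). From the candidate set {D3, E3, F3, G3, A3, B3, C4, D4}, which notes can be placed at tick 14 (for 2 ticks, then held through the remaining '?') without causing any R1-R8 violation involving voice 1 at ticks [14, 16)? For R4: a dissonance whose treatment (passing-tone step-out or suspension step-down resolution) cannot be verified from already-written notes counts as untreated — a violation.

D3: legal
E3: violates R4
F3: legal
G3: violates R4
A3: legal
B3: legal
C4: violates R4
D4: legal

{A3, B3, D3, D4, F3}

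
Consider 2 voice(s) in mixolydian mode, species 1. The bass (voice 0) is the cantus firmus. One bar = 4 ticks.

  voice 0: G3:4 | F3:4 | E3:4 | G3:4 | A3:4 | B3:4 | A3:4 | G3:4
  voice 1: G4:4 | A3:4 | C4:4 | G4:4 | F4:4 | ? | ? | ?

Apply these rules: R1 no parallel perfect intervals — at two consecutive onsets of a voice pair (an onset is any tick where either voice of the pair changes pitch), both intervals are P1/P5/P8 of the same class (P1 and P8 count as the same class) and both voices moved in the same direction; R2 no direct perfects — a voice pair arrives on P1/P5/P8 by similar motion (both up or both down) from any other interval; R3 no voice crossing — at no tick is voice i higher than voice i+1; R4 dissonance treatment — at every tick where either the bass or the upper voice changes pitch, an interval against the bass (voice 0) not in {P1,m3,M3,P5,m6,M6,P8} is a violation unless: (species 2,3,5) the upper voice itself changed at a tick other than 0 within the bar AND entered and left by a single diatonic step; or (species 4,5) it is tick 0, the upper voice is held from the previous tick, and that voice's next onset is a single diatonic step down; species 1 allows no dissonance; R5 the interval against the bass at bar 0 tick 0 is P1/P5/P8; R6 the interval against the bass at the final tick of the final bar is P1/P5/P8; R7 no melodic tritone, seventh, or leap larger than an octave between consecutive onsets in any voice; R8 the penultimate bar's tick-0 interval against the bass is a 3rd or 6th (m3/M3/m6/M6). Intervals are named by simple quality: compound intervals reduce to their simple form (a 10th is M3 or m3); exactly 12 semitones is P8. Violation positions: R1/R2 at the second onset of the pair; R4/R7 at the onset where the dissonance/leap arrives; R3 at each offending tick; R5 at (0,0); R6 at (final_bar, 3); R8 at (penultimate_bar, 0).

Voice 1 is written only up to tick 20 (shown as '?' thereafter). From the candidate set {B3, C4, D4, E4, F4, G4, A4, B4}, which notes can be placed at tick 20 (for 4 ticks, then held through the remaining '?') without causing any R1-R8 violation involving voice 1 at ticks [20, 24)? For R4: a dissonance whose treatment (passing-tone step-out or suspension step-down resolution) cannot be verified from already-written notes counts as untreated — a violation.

{D4, G4}

B3: violates R7
C4: violates R4
D4: legal
E4: violates R4
F4: violates R4
G4: legal
A4: violates R4
B4: violates R2,R7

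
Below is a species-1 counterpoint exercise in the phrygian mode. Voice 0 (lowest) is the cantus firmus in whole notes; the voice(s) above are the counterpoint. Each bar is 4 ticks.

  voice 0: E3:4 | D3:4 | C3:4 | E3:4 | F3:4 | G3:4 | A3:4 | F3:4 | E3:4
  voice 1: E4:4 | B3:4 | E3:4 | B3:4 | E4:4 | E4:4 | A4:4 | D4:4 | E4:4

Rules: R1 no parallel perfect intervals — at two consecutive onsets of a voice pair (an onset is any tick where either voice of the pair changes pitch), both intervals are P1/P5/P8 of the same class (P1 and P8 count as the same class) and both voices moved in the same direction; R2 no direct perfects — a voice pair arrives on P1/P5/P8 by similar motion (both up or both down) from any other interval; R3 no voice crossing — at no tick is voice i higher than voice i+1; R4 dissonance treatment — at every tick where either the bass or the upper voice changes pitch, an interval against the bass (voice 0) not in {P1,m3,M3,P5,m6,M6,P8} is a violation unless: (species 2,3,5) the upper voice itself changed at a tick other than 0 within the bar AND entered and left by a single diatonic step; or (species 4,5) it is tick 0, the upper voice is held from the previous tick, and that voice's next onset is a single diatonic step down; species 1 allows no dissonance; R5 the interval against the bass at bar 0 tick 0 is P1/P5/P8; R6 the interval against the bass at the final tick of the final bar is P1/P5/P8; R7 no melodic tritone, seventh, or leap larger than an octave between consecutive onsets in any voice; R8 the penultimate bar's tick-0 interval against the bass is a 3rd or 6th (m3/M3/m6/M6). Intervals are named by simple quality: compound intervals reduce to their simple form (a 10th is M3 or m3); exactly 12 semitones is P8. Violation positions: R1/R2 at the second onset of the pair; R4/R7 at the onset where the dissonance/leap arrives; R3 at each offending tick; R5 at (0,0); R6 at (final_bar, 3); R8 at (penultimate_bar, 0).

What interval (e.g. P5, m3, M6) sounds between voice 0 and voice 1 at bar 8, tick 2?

voice 0=E3 voice 1=E4 -> P8

P8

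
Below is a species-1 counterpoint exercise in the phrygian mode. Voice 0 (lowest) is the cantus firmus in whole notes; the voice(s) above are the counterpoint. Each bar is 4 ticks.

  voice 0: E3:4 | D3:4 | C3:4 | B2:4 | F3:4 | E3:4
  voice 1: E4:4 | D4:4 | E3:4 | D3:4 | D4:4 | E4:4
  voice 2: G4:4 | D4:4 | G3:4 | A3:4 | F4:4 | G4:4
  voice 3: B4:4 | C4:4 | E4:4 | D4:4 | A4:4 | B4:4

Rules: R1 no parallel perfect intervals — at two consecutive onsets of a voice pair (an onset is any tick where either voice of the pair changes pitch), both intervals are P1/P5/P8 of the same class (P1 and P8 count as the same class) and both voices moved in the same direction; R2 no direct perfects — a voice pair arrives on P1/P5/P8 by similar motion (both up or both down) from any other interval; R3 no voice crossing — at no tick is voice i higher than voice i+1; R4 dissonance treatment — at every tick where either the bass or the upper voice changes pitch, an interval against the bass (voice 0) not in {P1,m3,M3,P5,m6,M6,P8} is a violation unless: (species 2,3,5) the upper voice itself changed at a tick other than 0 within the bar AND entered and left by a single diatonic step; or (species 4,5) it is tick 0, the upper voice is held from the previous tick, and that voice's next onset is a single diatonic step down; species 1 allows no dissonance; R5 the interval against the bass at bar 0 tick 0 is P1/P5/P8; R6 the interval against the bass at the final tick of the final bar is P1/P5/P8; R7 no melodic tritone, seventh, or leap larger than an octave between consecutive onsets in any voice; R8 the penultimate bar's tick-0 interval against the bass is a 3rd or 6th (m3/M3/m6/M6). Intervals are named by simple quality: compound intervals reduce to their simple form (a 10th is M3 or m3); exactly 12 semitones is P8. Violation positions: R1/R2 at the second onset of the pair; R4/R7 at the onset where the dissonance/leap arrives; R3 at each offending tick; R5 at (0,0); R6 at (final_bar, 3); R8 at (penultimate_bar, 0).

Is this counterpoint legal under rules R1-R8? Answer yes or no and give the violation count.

No (20 violations)

bar 0: v0=E3 v1=E4 v2=G4 v3=B4 (P5)
bar 1: v0=D3 v1=D4 v2=D4 v3=C4 (m7)
bar 2: v0=C3 v1=E3 v2=G3 v3=E4 (M3)
bar 3: v0=B2 v1=D3 v2=A3 v3=D4 (m3)
bar 4: v0=F3 v1=D4 v2=F4 v3=A4 (M3)
bar 5: v0=E3 v1=E4 v2=G4 v3=B4 (P5)
  R5 @ bar0.0: opens on m3
  R1 @ bar1.0: E3/E4 P8 -> D3/D4 P8 similar
  R2 @ bar1.0: E3/G4 m3 -> D3/D4 P8 similar
  R2 @ bar1.0: E4/G4 m3 -> D4/D4 P1 similar
  R3 @ bar1.0: D4 above C4
  R4 @ bar1.0: D3/C4 m7 untreated
  R7 @ bar1.0: B4->C4 leap 11st
  R3 @ bar1.1: D4 above C4
  R3 @ bar1.2: D4 above C4
  R3 @ bar1.3: D4 above C4
  R2 @ bar2.0: D3/D4 P8 -> C3/G3 P5 similar
  R7 @ bar2.0: D4->E3 leap 10st
  R1 @ bar3.0: E3/E4 P8 -> D3/D4 P8 similar
  R4 @ bar3.0: B2/A3 m7 untreated
  R2 @ bar4.0: B2/A3 m7 -> F3/F4 P8 similar
  R2 @ bar4.0: D3/D4 P8 -> D4/A4 P5 similar
  R7 @ bar4.0: B2->F3 leap 6st
  R8 @ bar4.0: penult P8 not 3rd/6th
  R1 @ bar5.0: D4/A4 P5 -> E4/B4 P5 similar
  R6 @ bar5.3: closes on m3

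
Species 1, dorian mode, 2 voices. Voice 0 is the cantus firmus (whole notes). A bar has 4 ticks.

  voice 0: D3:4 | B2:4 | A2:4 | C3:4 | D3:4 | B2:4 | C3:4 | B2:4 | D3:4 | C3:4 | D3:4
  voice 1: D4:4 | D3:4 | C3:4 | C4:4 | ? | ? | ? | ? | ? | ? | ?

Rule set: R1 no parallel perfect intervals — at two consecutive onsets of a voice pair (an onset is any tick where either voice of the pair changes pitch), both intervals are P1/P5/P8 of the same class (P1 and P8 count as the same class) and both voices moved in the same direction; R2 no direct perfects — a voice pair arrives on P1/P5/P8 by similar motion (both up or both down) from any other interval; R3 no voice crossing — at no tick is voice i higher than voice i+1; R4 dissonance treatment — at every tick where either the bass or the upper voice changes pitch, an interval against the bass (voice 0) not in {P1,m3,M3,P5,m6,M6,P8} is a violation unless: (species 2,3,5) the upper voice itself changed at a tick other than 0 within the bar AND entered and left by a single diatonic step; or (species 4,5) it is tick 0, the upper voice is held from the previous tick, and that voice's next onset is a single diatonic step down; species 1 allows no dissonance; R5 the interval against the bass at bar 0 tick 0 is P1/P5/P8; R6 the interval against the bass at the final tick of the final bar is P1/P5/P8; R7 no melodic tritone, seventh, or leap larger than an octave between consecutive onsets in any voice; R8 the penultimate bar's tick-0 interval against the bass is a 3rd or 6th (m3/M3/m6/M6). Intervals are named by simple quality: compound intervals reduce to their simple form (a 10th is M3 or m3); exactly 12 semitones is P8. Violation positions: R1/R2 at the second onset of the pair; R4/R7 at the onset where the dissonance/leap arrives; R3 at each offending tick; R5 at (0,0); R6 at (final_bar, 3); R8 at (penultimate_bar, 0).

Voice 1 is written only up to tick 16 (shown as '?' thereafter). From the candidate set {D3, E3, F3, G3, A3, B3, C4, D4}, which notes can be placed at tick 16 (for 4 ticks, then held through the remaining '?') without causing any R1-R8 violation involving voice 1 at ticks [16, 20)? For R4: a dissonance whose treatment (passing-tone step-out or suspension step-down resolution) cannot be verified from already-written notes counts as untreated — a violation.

D3: violates R7
E3: violates R4
F3: legal
G3: violates R4
A3: legal
B3: legal
C4: violates R4
D4: violates R1

{A3, B3, F3}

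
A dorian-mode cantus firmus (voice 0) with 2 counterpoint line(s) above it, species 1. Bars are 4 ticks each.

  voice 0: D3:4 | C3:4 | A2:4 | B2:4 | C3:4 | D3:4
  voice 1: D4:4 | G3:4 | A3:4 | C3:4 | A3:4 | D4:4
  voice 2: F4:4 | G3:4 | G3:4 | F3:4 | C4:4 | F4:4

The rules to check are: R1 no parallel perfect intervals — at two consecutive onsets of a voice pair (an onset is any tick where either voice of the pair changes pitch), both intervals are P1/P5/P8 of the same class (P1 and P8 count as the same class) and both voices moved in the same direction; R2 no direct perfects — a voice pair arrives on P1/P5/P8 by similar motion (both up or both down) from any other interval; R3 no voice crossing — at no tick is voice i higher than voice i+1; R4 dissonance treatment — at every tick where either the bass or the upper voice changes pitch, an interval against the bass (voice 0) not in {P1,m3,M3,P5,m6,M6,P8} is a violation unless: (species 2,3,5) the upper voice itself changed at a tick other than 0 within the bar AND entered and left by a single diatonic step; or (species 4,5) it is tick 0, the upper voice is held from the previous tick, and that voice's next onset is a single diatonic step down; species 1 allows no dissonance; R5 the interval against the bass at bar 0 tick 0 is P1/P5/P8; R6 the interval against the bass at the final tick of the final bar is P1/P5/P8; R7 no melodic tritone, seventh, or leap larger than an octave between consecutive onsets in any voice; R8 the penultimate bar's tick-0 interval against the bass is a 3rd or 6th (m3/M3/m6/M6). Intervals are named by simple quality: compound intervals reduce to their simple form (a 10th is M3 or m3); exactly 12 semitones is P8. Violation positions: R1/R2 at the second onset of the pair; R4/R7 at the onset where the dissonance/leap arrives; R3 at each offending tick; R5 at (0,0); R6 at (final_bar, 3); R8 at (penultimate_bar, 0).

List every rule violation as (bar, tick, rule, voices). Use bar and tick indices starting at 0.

(0, 0, R5, (0, 2))
(1, 0, R2, (0, 1))
(1, 0, R2, (0, 2))
(1, 0, R2, (1, 2))
(1, 0, R7, (2,))
(2, 0, R3, (1, 2))
(2, 0, R4, (0, 2))
(2, 1, R3, (1, 2))
(2, 2, R3, (1, 2))
(2, 3, R3, (1, 2))
(3, 0, R4, (0, 1))
(3, 0, R4, (0, 2))
(4, 0, R2, (0, 2))
(4, 0, R8, (0, 2))
(5, 0, R2, (0, 1))
(5, 3, R6, (0, 2))

bar 0: v0=D3 v1=D4 v2=F4 downbeat m3
bar 1: v0=C3 v1=G3 v2=G3 downbeat P5
bar 2: v0=A2 v1=A3 v2=G3 downbeat m7
bar 3: v0=B2 v1=C3 v2=F3 downbeat TT
bar 4: v0=C3 v1=A3 v2=C4 downbeat P8
bar 5: v0=D3 v1=D4 v2=F4 downbeat m3
  -> R5 @ bar 0 tick 0 v(0, 2): opens on m3
  -> R2 @ bar 1 tick 0 v(0, 1): D3/D4 P8 -> C3/G3 P5 similar
  -> R2 @ bar 1 tick 0 v(0, 2): D3/F4 m3 -> C3/G3 P5 similar
  -> R2 @ bar 1 tick 0 v(1, 2): D4/F4 m3 -> G3/G3 P1 similar
  -> R7 @ bar 1 tick 0 v(2,): F4->G3 leap 10st
  -> R3 @ bar 2 tick 0 v(1, 2): A3 above G3
  -> R4 @ bar 2 tick 0 v(0, 2): A2/G3 m7 untreated
  -> R3 @ bar 2 tick 1 v(1, 2): A3 above G3
  -> R3 @ bar 2 tick 2 v(1, 2): A3 above G3
  -> R3 @ bar 2 tick 3 v(1, 2): A3 above G3
  -> R4 @ bar 3 tick 0 v(0, 1): B2/C3 m2 untreated
  -> R4 @ bar 3 tick 0 v(0, 2): B2/F3 TT untreated
  -> R2 @ bar 4 tick 0 v(0, 2): B2/F3 TT -> C3/C4 P8 similar
  -> R8 @ bar 4 tick 0 v(0, 2): penult P8 not 3rd/6th
  -> R2 @ bar 5 tick 0 v(0, 1): C3/A3 M6 -> D3/D4 P8 similar
  -> R6 @ bar 5 tick 3 v(0, 2): closes on m3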